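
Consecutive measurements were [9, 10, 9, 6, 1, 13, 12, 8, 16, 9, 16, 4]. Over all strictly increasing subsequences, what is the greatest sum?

Let S[i] be the best sum of a strictly increasing subsequence ending at i:
i:      1  2  3  4  5  6  7  8  9 10 11 12
a[i]:   9 10  9  6  1 13 12  8 16  9 16  4
S:      9 19  9  6  1 32 31 14 48 23 48  5
Maximum is 48 (e.g. 9 + 10 + 13 + 16).

48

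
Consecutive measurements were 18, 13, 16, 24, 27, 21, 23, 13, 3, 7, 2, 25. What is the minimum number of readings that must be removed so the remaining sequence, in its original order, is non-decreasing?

7

Fewest deletions = n − (longest non-decreasing subsequence).
i:      1  2  3  4  5  6  7  8  9 10 11 12
a[i]:  18 13 16 24 27 21 23 13  3  7  2 25
dp:     1  1  2  3  4  3  4  2  1  2  1  5
max dp = 5, so deletions = 12 − 5 = 7.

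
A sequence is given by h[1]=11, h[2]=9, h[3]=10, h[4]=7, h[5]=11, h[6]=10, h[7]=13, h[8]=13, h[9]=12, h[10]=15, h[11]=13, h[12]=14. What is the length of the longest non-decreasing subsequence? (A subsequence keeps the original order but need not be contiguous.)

7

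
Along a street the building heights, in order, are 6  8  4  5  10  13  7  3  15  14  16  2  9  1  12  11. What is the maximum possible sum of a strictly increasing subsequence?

68

Let S[i] be the best sum of a strictly increasing subsequence ending at i:
i:      1  2  3  4  5  6  7  8  9 10 11 12 13 14 15 16
a[i]:   6  8  4  5 10 13  7  3 15 14 16  2  9  1 12 11
S:      6 14  4  9 24 37 16  3 52 51 68  2 25  1 37 36
Maximum is 68 (e.g. 6 + 8 + 10 + 13 + 15 + 16).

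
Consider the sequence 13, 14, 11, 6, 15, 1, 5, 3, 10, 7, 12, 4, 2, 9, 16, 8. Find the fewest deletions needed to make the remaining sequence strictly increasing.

11

Fewest deletions = n − (longest strictly increasing subsequence).
i:      1  2  3  4  5  6  7  8  9 10 11 12 13 14 15 16
a[i]:  13 14 11  6 15  1  5  3 10  7 12  4  2  9 16  8
dp:     1  2  1  1  3  1  2  2  3  3  4  3  2  4  5  4
max dp = 5, so deletions = 16 − 5 = 11.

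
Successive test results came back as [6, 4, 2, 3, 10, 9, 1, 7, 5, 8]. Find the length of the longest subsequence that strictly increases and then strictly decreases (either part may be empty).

inc[i] = longest strictly increasing subsequence ending at i; dec[i] = longest strictly decreasing subsequence starting at i:
i:      1  2  3  4  5  6  7  8  9 10
a[i]:   6  4  2  3 10  9  1  7  5  8
inc:    1  1  1  2  3  3  1  3  3  4
dec:    4  3  2  2  4  3  1  2  1  1
Best peak at i=5 (value 10): inc=3, dec=4, length 3+4−1 = 6.

6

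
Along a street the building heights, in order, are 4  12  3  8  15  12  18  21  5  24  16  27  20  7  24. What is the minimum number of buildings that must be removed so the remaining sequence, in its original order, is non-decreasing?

Fewest deletions = n − (longest non-decreasing subsequence).
i:      1  2  3  4  5  6  7  8  9 10 11 12 13 14 15
a[i]:   4 12  3  8 15 12 18 21  5 24 16 27 20  7 24
dp:     1  2  1  2  3  3  4  5  2  6  4  7  5  3  7
max dp = 7, so deletions = 15 − 7 = 8.

8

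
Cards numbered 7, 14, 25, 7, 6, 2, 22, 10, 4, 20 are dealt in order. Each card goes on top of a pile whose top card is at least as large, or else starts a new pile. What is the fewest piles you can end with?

3

Place each on the leftmost legal pile:
7 → new pile 1 (tops now [7])
14 → new pile 2 (tops now [7, 14])
25 → new pile 3 (tops now [7, 14, 25])
7 → pile 1 (tops now [7, 14, 25])
6 → pile 1 (tops now [6, 14, 25])
2 → pile 1 (tops now [2, 14, 25])
22 → pile 3 (tops now [2, 14, 22])
10 → pile 2 (tops now [2, 10, 22])
4 → pile 2 (tops now [2, 4, 22])
20 → pile 3 (tops now [2, 4, 20])
Three piles.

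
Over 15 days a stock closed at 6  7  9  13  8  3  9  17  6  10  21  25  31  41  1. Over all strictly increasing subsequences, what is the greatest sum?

Let S[i] be the best sum of a strictly increasing subsequence ending at i:
i:       1   2   3   4   5   6   7   8   9  10  11  12  13  14  15
a[i]:    6   7   9  13   8   3   9  17   6  10  21  25  31  41   1
S:       6  13  22  35  21   3  30  52   9  40  73  98 129 170   1
Maximum is 170 (e.g. 6 + 7 + 9 + 13 + 17 + 21 + 25 + 31 + 41).

170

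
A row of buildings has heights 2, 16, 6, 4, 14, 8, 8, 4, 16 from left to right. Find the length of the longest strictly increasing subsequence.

4

Track the smallest tail for each achievable length (strict):
2 → extends → [2]
16 → extends → [2, 16]
6 → replaces 16 → [2, 6]
4 → replaces 6 → [2, 4]
14 → extends → [2, 4, 14]
8 → replaces 14 → [2, 4, 8]
8 → already a tail → [2, 4, 8]
4 → already a tail → [2, 4, 8]
16 → extends → [2, 4, 8, 16]
Four tails, so the longest strictly increasing subsequence has length 4 (e.g. 2, 6, 14, 16).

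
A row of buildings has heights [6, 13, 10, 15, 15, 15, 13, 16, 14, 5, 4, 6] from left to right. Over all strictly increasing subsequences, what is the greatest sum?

50

Let S[i] be the best sum of a strictly increasing subsequence ending at i:
i:      1  2  3  4  5  6  7  8  9 10 11 12
a[i]:   6 13 10 15 15 15 13 16 14  5  4  6
S:      6 19 16 34 34 34 29 50 43  5  4 11
Maximum is 50 (e.g. 6 + 13 + 15 + 16).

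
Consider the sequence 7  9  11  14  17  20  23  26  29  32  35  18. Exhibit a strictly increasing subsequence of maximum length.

Patience tails give the LIS length; then backtrack through the dp parents:
7 → extends → [7]
9 → extends → [7, 9]
11 → extends → [7, 9, 11]
14 → extends → [7, 9, 11, 14]
17 → extends → [7, 9, 11, 14, 17]
20 → extends → [7, 9, 11, 14, 17, 20]
23 → extends → [7, 9, 11, 14, 17, 20, 23]
26 → extends → [7, 9, 11, 14, 17, 20, 23, 26]
29 → extends → [7, 9, 11, 14, 17, 20, 23, 26, 29]
32 → extends → [7, 9, 11, 14, 17, 20, 23, 26, 29, 32]
35 → extends → [7, 9, 11, 14, 17, 20, 23, 26, 29, 32, 35]
18 → replaces 20 → [7, 9, 11, 14, 17, 18, 23, 26, 29, 32, 35]
Length 11; one witness is 7, 9, 11, 14, 17, 20, 23, 26, 29, 32, 35.

7, 9, 11, 14, 17, 20, 23, 26, 29, 32, 35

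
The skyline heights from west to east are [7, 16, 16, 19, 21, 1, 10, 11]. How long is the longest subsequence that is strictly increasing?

4

Track the smallest tail for each achievable length (strict):
7 → extends → [7]
16 → extends → [7, 16]
16 → already a tail → [7, 16]
19 → extends → [7, 16, 19]
21 → extends → [7, 16, 19, 21]
1 → replaces 7 → [1, 16, 19, 21]
10 → replaces 16 → [1, 10, 19, 21]
11 → replaces 19 → [1, 10, 11, 21]
Four tails, so the longest strictly increasing subsequence has length 4 (e.g. 7, 16, 19, 21).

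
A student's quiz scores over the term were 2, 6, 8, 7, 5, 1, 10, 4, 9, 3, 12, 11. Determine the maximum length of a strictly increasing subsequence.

Let dp[i] be the length of the longest such subsequence ending at index i:
i:      1  2  3  4  5  6  7  8  9 10 11 12
a[i]:   2  6  8  7  5  1 10  4  9  3 12 11
dp:     1  2  3  3  2  1  4  2  4  2  5  5
Maximum dp value is 5.

5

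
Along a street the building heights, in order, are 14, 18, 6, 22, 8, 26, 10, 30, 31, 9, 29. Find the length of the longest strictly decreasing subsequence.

Let dp[i] be the longest strictly decreasing subsequence ending at i:
i:      1  2  3  4  5  6  7  8  9 10 11
a[i]:  14 18  6 22  8 26 10 30 31  9 29
dp:     1  1  2  1  2  1  2  1  1  3  2
Maximum is 3.

3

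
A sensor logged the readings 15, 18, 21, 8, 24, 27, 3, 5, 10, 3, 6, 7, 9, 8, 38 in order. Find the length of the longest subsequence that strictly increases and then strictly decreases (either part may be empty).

8

inc[i] = longest strictly increasing subsequence ending at i; dec[i] = longest strictly decreasing subsequence starting at i:
i:      1  2  3  4  5  6  7  8  9 10 11 12 13 14 15
a[i]:  15 18 21  8 24 27  3  5 10  3  6  7  9  8 38
inc:    1  2  3  1  4  5  1  2  3  1  3  4  5  5  6
dec:    4  4  4  3  4  4  1  2  3  1  1  1  2  1  1
Best peak at i=6 (value 27): inc=5, dec=4, length 5+4−1 = 8.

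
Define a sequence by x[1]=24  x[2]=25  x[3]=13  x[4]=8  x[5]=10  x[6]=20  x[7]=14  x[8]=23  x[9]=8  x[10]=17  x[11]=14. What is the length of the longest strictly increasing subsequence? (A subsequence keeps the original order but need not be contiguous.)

4

Let dp[i] be the length of the longest such subsequence ending at index i:
i:      1  2  3  4  5  6  7  8  9 10 11
x[i]:  24 25 13  8 10 20 14 23  8 17 14
dp:     1  2  1  1  2  3  3  4  1  4  3
Maximum dp value is 4.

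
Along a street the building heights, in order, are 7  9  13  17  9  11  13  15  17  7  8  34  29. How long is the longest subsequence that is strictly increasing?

Track the smallest tail for each achievable length (strict):
7 → extends → [7]
9 → extends → [7, 9]
13 → extends → [7, 9, 13]
17 → extends → [7, 9, 13, 17]
9 → already a tail → [7, 9, 13, 17]
11 → replaces 13 → [7, 9, 11, 17]
13 → replaces 17 → [7, 9, 11, 13]
15 → extends → [7, 9, 11, 13, 15]
17 → extends → [7, 9, 11, 13, 15, 17]
7 → already a tail → [7, 9, 11, 13, 15, 17]
8 → replaces 9 → [7, 8, 11, 13, 15, 17]
34 → extends → [7, 8, 11, 13, 15, 17, 34]
29 → replaces 34 → [7, 8, 11, 13, 15, 17, 29]
Seven tails, so the longest strictly increasing subsequence has length 7 (e.g. 7, 9, 11, 13, 15, 17, 34).

7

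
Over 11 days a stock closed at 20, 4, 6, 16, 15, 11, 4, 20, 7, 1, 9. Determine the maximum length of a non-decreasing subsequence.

Track the smallest tail for each achievable length (allowing ties):
20 → extends → [20]
4 → replaces 20 → [4]
6 → extends → [4, 6]
16 → extends → [4, 6, 16]
15 → replaces 16 → [4, 6, 15]
11 → replaces 15 → [4, 6, 11]
4 → replaces 6 → [4, 4, 11]
20 → extends → [4, 4, 11, 20]
7 → replaces 11 → [4, 4, 7, 20]
1 → replaces 4 → [1, 4, 7, 20]
9 → replaces 20 → [1, 4, 7, 9]
Four tails, so the longest non-decreasing subsequence has length 4 (e.g. 4, 6, 16, 20).

4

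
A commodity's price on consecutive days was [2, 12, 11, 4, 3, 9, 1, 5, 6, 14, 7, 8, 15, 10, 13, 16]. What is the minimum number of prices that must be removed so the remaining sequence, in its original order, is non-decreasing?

Fewest deletions = n − (longest non-decreasing subsequence).
Patience tails:
2 → extends → [2]
12 → extends → [2, 12]
11 → replaces 12 → [2, 11]
4 → replaces 11 → [2, 4]
3 → replaces 4 → [2, 3]
9 → extends → [2, 3, 9]
1 → replaces 2 → [1, 3, 9]
5 → replaces 9 → [1, 3, 5]
6 → extends → [1, 3, 5, 6]
14 → extends → [1, 3, 5, 6, 14]
7 → replaces 14 → [1, 3, 5, 6, 7]
8 → extends → [1, 3, 5, 6, 7, 8]
15 → extends → [1, 3, 5, 6, 7, 8, 15]
10 → replaces 15 → [1, 3, 5, 6, 7, 8, 10]
13 → extends → [1, 3, 5, 6, 7, 8, 10, 13]
16 → extends → [1, 3, 5, 6, 7, 8, 10, 13, 16]
Longest non-decreasing subsequence has length 9, so deletions = 16 − 9 = 7.

7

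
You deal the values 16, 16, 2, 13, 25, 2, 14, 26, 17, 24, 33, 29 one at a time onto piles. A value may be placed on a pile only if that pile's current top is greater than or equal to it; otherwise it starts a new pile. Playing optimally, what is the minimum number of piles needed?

Place each on the leftmost legal pile:
16 → new pile 1 (tops now [16])
16 → pile 1 (tops now [16])
2 → pile 1 (tops now [2])
13 → new pile 2 (tops now [2, 13])
25 → new pile 3 (tops now [2, 13, 25])
2 → pile 1 (tops now [2, 13, 25])
14 → pile 3 (tops now [2, 13, 14])
26 → new pile 4 (tops now [2, 13, 14, 26])
17 → pile 4 (tops now [2, 13, 14, 17])
24 → new pile 5 (tops now [2, 13, 14, 17, 24])
33 → new pile 6 (tops now [2, 13, 14, 17, 24, 33])
29 → pile 6 (tops now [2, 13, 14, 17, 24, 29])
Six piles.

6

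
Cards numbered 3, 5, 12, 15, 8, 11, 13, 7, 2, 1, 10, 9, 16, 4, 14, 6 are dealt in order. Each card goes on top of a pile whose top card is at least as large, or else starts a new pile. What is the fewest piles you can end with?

The minimum number of non-increasing subsequences covering a sequence equals the length of its longest strictly increasing subsequence.
LIS length is 6 (e.g. 3, 5, 8, 11, 13, 16), so 6 piles are needed.

6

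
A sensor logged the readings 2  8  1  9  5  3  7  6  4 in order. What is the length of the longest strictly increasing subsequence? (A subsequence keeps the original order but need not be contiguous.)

3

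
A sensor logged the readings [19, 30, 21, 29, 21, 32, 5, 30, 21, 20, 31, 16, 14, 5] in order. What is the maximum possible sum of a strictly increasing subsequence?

Let S[i] be the best sum of a strictly increasing subsequence ending at i:
i:       1   2   3   4   5   6   7   8   9  10  11  12  13  14
a[i]:   19  30  21  29  21  32   5  30  21  20  31  16  14   5
S:      19  49  40  69  40 101   5  99  40  39 130  21  19   5
Maximum is 130 (e.g. 19 + 21 + 29 + 30 + 31).

130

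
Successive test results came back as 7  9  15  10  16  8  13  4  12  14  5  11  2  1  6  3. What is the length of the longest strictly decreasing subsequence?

Negate each value so 'decreasing' becomes 'increasing', then run patience tails on the negated sequence:
-7 → extends → [-7]
-9 → replaces -7 → [-9]
-15 → replaces -9 → [-15]
-10 → extends → [-15, -10]
-16 → replaces -15 → [-16, -10]
-8 → extends → [-16, -10, -8]
-13 → replaces -10 → [-16, -13, -8]
-4 → extends → [-16, -13, -8, -4]
-12 → replaces -8 → [-16, -13, -12, -4]
-14 → replaces -13 → [-16, -14, -12, -4]
-5 → replaces -4 → [-16, -14, -12, -5]
-11 → replaces -5 → [-16, -14, -12, -11]
-2 → extends → [-16, -14, -12, -11, -2]
-1 → extends → [-16, -14, -12, -11, -2, -1]
-6 → replaces -2 → [-16, -14, -12, -11, -6, -1]
-3 → replaces -1 → [-16, -14, -12, -11, -6, -3]
Six tails, so the longest strictly decreasing subsequence of the original has length 6.

6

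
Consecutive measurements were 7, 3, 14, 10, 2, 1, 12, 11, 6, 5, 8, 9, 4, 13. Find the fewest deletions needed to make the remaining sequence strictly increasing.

9

Fewest deletions = n − (longest strictly increasing subsequence).
Patience tails:
7 → extends → [7]
3 → replaces 7 → [3]
14 → extends → [3, 14]
10 → replaces 14 → [3, 10]
2 → replaces 3 → [2, 10]
1 → replaces 2 → [1, 10]
12 → extends → [1, 10, 12]
11 → replaces 12 → [1, 10, 11]
6 → replaces 10 → [1, 6, 11]
5 → replaces 6 → [1, 5, 11]
8 → replaces 11 → [1, 5, 8]
9 → extends → [1, 5, 8, 9]
4 → replaces 5 → [1, 4, 8, 9]
13 → extends → [1, 4, 8, 9, 13]
Longest strictly increasing subsequence has length 5, so deletions = 14 − 5 = 9.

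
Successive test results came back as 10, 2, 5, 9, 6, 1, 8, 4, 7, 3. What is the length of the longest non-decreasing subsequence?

4

Let dp[i] be the length of the longest such subsequence ending at index i:
i:      1  2  3  4  5  6  7  8  9 10
a[i]:  10  2  5  9  6  1  8  4  7  3
dp:     1  1  2  3  3  1  4  2  4  2
Maximum dp value is 4.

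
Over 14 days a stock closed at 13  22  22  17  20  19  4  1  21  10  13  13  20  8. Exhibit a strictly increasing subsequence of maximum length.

13, 17, 20, 21

Patience tails give the LIS length; then backtrack through the dp parents:
13 → extends → [13]
22 → extends → [13, 22]
22 → already a tail → [13, 22]
17 → replaces 22 → [13, 17]
20 → extends → [13, 17, 20]
19 → replaces 20 → [13, 17, 19]
4 → replaces 13 → [4, 17, 19]
1 → replaces 4 → [1, 17, 19]
21 → extends → [1, 17, 19, 21]
10 → replaces 17 → [1, 10, 19, 21]
13 → replaces 19 → [1, 10, 13, 21]
13 → already a tail → [1, 10, 13, 21]
20 → replaces 21 → [1, 10, 13, 20]
8 → replaces 10 → [1, 8, 13, 20]
Length 4; one witness is 13, 17, 20, 21.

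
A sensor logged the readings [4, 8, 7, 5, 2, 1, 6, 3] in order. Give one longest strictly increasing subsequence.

Patience tails give the LIS length; then backtrack through the dp parents:
4 → extends → [4]
8 → extends → [4, 8]
7 → replaces 8 → [4, 7]
5 → replaces 7 → [4, 5]
2 → replaces 4 → [2, 5]
1 → replaces 2 → [1, 5]
6 → extends → [1, 5, 6]
3 → replaces 5 → [1, 3, 6]
Length 3; one witness is 4, 5, 6.

4, 5, 6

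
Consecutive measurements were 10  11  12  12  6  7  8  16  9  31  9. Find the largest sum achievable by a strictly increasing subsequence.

Let S[i] be the best sum of a strictly increasing subsequence ending at i:
i:      1  2  3  4  5  6  7  8  9 10 11
a[i]:  10 11 12 12  6  7  8 16  9 31  9
S:     10 21 33 33  6 13 21 49 30 80 30
Maximum is 80 (e.g. 10 + 11 + 12 + 16 + 31).

80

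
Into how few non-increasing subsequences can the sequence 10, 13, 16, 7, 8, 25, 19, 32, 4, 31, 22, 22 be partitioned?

5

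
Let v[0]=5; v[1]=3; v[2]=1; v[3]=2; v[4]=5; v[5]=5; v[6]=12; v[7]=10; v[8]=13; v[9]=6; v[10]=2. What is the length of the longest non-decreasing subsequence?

6

Let dp[i] be the length of the longest such subsequence ending at index i:
i:      0  1  2  3  4  5  6  7  8  9 10
v[i]:   5  3  1  2  5  5 12 10 13  6  2
dp:     1  1  1  2  3  4  5  5  6  5  3
Maximum dp value is 6.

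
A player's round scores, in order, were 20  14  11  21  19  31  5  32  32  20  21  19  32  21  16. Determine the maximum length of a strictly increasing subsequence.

5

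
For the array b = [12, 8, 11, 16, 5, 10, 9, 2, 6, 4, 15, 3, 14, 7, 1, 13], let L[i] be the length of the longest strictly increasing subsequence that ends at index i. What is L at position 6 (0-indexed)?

2

dp[i] = 1 + max{dp[j] : j<i, b[j]<b[i]} (or 1 if no such j):
i:      0  1  2  3  4  5  6  7  8  9 10 11 12 13 14 15
b[i]:  12  8 11 16  5 10  9  2  6  4 15  3 14  7  1 13
dp:     1  1  2  3  1  2  2  1  2  2  3  2  3  3  1  4
At index 6 the value is 2.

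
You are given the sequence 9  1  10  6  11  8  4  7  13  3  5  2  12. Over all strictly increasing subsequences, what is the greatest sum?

Let S[i] be the best sum of a strictly increasing subsequence ending at i:
i:      1  2  3  4  5  6  7  8  9 10 11 12 13
a[i]:   9  1 10  6 11  8  4  7 13  3  5  2 12
S:      9  1 19  7 30 15  5 14 43  4 10  3 42
Maximum is 43 (e.g. 9 + 10 + 11 + 13).

43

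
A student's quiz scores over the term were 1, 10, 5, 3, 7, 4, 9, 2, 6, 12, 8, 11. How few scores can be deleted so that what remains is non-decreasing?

Fewest deletions = n − (longest non-decreasing subsequence).
Patience tails:
1 → extends → [1]
10 → extends → [1, 10]
5 → replaces 10 → [1, 5]
3 → replaces 5 → [1, 3]
7 → extends → [1, 3, 7]
4 → replaces 7 → [1, 3, 4]
9 → extends → [1, 3, 4, 9]
2 → replaces 3 → [1, 2, 4, 9]
6 → replaces 9 → [1, 2, 4, 6]
12 → extends → [1, 2, 4, 6, 12]
8 → replaces 12 → [1, 2, 4, 6, 8]
11 → extends → [1, 2, 4, 6, 8, 11]
Longest non-decreasing subsequence has length 6, so deletions = 12 − 6 = 6.

6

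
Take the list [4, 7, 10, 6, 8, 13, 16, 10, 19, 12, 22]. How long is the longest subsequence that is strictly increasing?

Let dp[i] be the length of the longest such subsequence ending at index i:
i:      1  2  3  4  5  6  7  8  9 10 11
a[i]:   4  7 10  6  8 13 16 10 19 12 22
dp:     1  2  3  2  3  4  5  4  6  5  7
Maximum dp value is 7.

7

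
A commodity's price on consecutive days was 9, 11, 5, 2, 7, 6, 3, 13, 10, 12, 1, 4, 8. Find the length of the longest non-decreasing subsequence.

4

Let dp[i] be the length of the longest such subsequence ending at index i:
i:      1  2  3  4  5  6  7  8  9 10 11 12 13
a[i]:   9 11  5  2  7  6  3 13 10 12  1  4  8
dp:     1  2  1  1  2  2  2  3  3  4  1  3  4
Maximum dp value is 4.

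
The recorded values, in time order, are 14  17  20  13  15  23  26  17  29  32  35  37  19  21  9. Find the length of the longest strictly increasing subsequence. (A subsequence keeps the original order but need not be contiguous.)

9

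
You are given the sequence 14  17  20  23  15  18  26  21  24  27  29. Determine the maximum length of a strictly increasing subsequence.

Track the smallest tail for each achievable length (strict):
14 → extends → [14]
17 → extends → [14, 17]
20 → extends → [14, 17, 20]
23 → extends → [14, 17, 20, 23]
15 → replaces 17 → [14, 15, 20, 23]
18 → replaces 20 → [14, 15, 18, 23]
26 → extends → [14, 15, 18, 23, 26]
21 → replaces 23 → [14, 15, 18, 21, 26]
24 → replaces 26 → [14, 15, 18, 21, 24]
27 → extends → [14, 15, 18, 21, 24, 27]
29 → extends → [14, 15, 18, 21, 24, 27, 29]
Seven tails, so the longest strictly increasing subsequence has length 7 (e.g. 14, 17, 20, 23, 26, 27, 29).

7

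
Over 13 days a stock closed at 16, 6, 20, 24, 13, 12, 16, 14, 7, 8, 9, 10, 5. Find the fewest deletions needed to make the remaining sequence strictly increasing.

8

Fewest deletions = n − (longest strictly increasing subsequence).
Patience tails:
16 → extends → [16]
6 → replaces 16 → [6]
20 → extends → [6, 20]
24 → extends → [6, 20, 24]
13 → replaces 20 → [6, 13, 24]
12 → replaces 13 → [6, 12, 24]
16 → replaces 24 → [6, 12, 16]
14 → replaces 16 → [6, 12, 14]
7 → replaces 12 → [6, 7, 14]
8 → replaces 14 → [6, 7, 8]
9 → extends → [6, 7, 8, 9]
10 → extends → [6, 7, 8, 9, 10]
5 → replaces 6 → [5, 7, 8, 9, 10]
Longest strictly increasing subsequence has length 5, so deletions = 13 − 5 = 8.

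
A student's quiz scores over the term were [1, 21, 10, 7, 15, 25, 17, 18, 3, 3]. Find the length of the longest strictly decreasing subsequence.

4

Let dp[i] be the longest strictly decreasing subsequence ending at i:
i:      1  2  3  4  5  6  7  8  9 10
a[i]:   1 21 10  7 15 25 17 18  3  3
dp:     1  1  2  3  2  1  2  2  4  4
Maximum is 4.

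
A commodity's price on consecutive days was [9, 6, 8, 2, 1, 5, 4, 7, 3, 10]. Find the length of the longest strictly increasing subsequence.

4

Let dp[i] be the length of the longest such subsequence ending at index i:
i:      1  2  3  4  5  6  7  8  9 10
a[i]:   9  6  8  2  1  5  4  7  3 10
dp:     1  1  2  1  1  2  2  3  2  4
Maximum dp value is 4.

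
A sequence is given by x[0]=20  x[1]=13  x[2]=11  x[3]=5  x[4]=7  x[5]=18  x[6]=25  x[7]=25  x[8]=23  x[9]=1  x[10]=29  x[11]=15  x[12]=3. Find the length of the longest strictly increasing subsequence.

5

Let dp[i] be the length of the longest such subsequence ending at index i:
i:      0  1  2  3  4  5  6  7  8  9 10 11 12
x[i]:  20 13 11  5  7 18 25 25 23  1 29 15  3
dp:     1  1  1  1  2  3  4  4  4  1  5  3  2
Maximum dp value is 5.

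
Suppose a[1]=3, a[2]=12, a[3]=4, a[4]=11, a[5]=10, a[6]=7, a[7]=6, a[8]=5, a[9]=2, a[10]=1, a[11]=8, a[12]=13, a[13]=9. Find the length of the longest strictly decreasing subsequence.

Negate each value so 'decreasing' becomes 'increasing', then run patience tails on the negated sequence:
-3 → extends → [-3]
-12 → replaces -3 → [-12]
-4 → extends → [-12, -4]
-11 → replaces -4 → [-12, -11]
-10 → extends → [-12, -11, -10]
-7 → extends → [-12, -11, -10, -7]
-6 → extends → [-12, -11, -10, -7, -6]
-5 → extends → [-12, -11, -10, -7, -6, -5]
-2 → extends → [-12, -11, -10, -7, -6, -5, -2]
-1 → extends → [-12, -11, -10, -7, -6, -5, -2, -1]
-8 → replaces -7 → [-12, -11, -10, -8, -6, -5, -2, -1]
-13 → replaces -12 → [-13, -11, -10, -8, -6, -5, -2, -1]
-9 → replaces -8 → [-13, -11, -10, -9, -6, -5, -2, -1]
Eight tails, so the longest strictly decreasing subsequence of the original has length 8.

8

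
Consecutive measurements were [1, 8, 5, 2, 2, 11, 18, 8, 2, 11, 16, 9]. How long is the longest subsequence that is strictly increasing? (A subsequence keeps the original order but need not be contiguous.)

5

Track the smallest tail for each achievable length (strict):
1 → extends → [1]
8 → extends → [1, 8]
5 → replaces 8 → [1, 5]
2 → replaces 5 → [1, 2]
2 → already a tail → [1, 2]
11 → extends → [1, 2, 11]
18 → extends → [1, 2, 11, 18]
8 → replaces 11 → [1, 2, 8, 18]
2 → already a tail → [1, 2, 8, 18]
11 → replaces 18 → [1, 2, 8, 11]
16 → extends → [1, 2, 8, 11, 16]
9 → replaces 11 → [1, 2, 8, 9, 16]
Five tails, so the longest strictly increasing subsequence has length 5 (e.g. 1, 5, 8, 11, 16).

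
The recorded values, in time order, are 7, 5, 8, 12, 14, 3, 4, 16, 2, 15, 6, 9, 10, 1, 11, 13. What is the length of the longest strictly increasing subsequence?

Let dp[i] be the length of the longest such subsequence ending at index i:
i:      1  2  3  4  5  6  7  8  9 10 11 12 13 14 15 16
a[i]:   7  5  8 12 14  3  4 16  2 15  6  9 10  1 11 13
dp:     1  1  2  3  4  1  2  5  1  5  3  4  5  1  6  7
Maximum dp value is 7.

7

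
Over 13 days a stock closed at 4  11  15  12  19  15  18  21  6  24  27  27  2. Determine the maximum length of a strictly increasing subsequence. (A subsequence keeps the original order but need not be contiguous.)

8

Track the smallest tail for each achievable length (strict):
4 → extends → [4]
11 → extends → [4, 11]
15 → extends → [4, 11, 15]
12 → replaces 15 → [4, 11, 12]
19 → extends → [4, 11, 12, 19]
15 → replaces 19 → [4, 11, 12, 15]
18 → extends → [4, 11, 12, 15, 18]
21 → extends → [4, 11, 12, 15, 18, 21]
6 → replaces 11 → [4, 6, 12, 15, 18, 21]
24 → extends → [4, 6, 12, 15, 18, 21, 24]
27 → extends → [4, 6, 12, 15, 18, 21, 24, 27]
27 → already a tail → [4, 6, 12, 15, 18, 21, 24, 27]
2 → replaces 4 → [2, 6, 12, 15, 18, 21, 24, 27]
Eight tails, so the longest strictly increasing subsequence has length 8 (e.g. 4, 11, 12, 15, 18, 21, 24, 27).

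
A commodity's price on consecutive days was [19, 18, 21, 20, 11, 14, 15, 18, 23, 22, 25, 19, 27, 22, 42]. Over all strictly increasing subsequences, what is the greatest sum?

Let S[i] be the best sum of a strictly increasing subsequence ending at i:
i:       1   2   3   4   5   6   7   8   9  10  11  12  13  14  15
a[i]:   19  18  21  20  11  14  15  18  23  22  25  19  27  22  42
S:      19  18  40  39  11  25  40  58  81  80 106  77 133  99 175
Maximum is 175 (e.g. 11 + 14 + 15 + 18 + 23 + 25 + 27 + 42).

175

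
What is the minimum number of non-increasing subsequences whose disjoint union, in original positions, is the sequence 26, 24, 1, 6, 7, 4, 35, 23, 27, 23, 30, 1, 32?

Place each on the leftmost legal pile:
26 → new pile 1 (tops now [26])
24 → pile 1 (tops now [24])
1 → pile 1 (tops now [1])
6 → new pile 2 (tops now [1, 6])
7 → new pile 3 (tops now [1, 6, 7])
4 → pile 2 (tops now [1, 4, 7])
35 → new pile 4 (tops now [1, 4, 7, 35])
23 → pile 4 (tops now [1, 4, 7, 23])
27 → new pile 5 (tops now [1, 4, 7, 23, 27])
23 → pile 4 (tops now [1, 4, 7, 23, 27])
30 → new pile 6 (tops now [1, 4, 7, 23, 27, 30])
1 → pile 1 (tops now [1, 4, 7, 23, 27, 30])
32 → new pile 7 (tops now [1, 4, 7, 23, 27, 30, 32])
Seven piles.

7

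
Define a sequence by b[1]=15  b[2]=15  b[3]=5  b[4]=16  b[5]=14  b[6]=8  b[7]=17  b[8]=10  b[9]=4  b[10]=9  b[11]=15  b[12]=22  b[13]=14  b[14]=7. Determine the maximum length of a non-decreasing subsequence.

Let dp[i] be the length of the longest such subsequence ending at index i:
i:      1  2  3  4  5  6  7  8  9 10 11 12 13 14
b[i]:  15 15  5 16 14  8 17 10  4  9 15 22 14  7
dp:     1  2  1  3  2  2  4  3  1  3  4  5  4  2
Maximum dp value is 5.

5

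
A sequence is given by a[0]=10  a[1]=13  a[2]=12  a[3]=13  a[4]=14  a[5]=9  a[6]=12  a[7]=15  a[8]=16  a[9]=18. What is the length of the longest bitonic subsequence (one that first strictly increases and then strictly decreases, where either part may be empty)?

7

inc[i] = longest strictly increasing subsequence ending at i; dec[i] = longest strictly decreasing subsequence starting at i:
i:      0  1  2  3  4  5  6  7  8  9
a[i]:  10 13 12 13 14  9 12 15 16 18
inc:    1  2  2  3  4  1  2  5  6  7
dec:    2  3  2  2  2  1  1  1  1  1
Best peak at i=9 (value 18): inc=7, dec=1, length 7+1−1 = 7.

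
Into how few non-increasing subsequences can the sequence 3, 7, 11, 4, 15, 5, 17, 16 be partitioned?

5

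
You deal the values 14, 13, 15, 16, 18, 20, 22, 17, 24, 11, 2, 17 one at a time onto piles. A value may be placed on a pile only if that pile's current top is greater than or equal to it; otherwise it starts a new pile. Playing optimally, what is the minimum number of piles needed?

7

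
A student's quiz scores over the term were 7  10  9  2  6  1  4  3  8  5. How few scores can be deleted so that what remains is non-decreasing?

7

Fewest deletions = n − (longest non-decreasing subsequence).
i:      1  2  3  4  5  6  7  8  9 10
a[i]:   7 10  9  2  6  1  4  3  8  5
dp:     1  2  2  1  2  1  2  2  3  3
max dp = 3, so deletions = 10 − 3 = 7.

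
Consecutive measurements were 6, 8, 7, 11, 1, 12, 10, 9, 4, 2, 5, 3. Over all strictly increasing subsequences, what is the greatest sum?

37

Let S[i] be the best sum of a strictly increasing subsequence ending at i:
i:      1  2  3  4  5  6  7  8  9 10 11 12
a[i]:   6  8  7 11  1 12 10  9  4  2  5  3
S:      6 14 13 25  1 37 24 23  5  3 10  6
Maximum is 37 (e.g. 6 + 8 + 11 + 12).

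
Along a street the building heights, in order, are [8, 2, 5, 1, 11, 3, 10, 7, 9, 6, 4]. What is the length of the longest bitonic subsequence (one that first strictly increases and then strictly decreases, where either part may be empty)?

7

inc[i] = longest strictly increasing subsequence ending at i; dec[i] = longest strictly decreasing subsequence starting at i:
i:      1  2  3  4  5  6  7  8  9 10 11
a[i]:   8  2  5  1 11  3 10  7  9  6  4
inc:    1  1  2  1  3  2  3  3  4  3  3
dec:    4  2  2  1  5  1  4  3  3  2  1
Best peak at i=5 (value 11): inc=3, dec=5, length 3+5−1 = 7.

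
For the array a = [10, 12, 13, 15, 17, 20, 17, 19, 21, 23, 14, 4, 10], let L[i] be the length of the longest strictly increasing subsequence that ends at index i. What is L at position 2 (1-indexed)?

dp[i] = 1 + max{dp[j] : j<i, a[j]<a[i]} (or 1 if no such j):
i:      1  2  3  4  5  6  7  8  9 10 11 12 13
a[i]:  10 12 13 15 17 20 17 19 21 23 14  4 10
dp:     1  2  3  4  5  6  5  6  7  8  4  1  2
At index 2 the value is 2.

2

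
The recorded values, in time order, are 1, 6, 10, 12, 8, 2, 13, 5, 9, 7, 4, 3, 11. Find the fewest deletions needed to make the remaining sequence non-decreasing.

8

Fewest deletions = n − (longest non-decreasing subsequence).
Patience tails:
1 → extends → [1]
6 → extends → [1, 6]
10 → extends → [1, 6, 10]
12 → extends → [1, 6, 10, 12]
8 → replaces 10 → [1, 6, 8, 12]
2 → replaces 6 → [1, 2, 8, 12]
13 → extends → [1, 2, 8, 12, 13]
5 → replaces 8 → [1, 2, 5, 12, 13]
9 → replaces 12 → [1, 2, 5, 9, 13]
7 → replaces 9 → [1, 2, 5, 7, 13]
4 → replaces 5 → [1, 2, 4, 7, 13]
3 → replaces 4 → [1, 2, 3, 7, 13]
11 → replaces 13 → [1, 2, 3, 7, 11]
Longest non-decreasing subsequence has length 5, so deletions = 13 − 5 = 8.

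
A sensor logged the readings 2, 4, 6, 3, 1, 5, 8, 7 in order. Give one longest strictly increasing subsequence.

2, 4, 6, 8

Patience tails give the LIS length; then backtrack through the dp parents:
2 → extends → [2]
4 → extends → [2, 4]
6 → extends → [2, 4, 6]
3 → replaces 4 → [2, 3, 6]
1 → replaces 2 → [1, 3, 6]
5 → replaces 6 → [1, 3, 5]
8 → extends → [1, 3, 5, 8]
7 → replaces 8 → [1, 3, 5, 7]
Length 4; one witness is 2, 4, 6, 8.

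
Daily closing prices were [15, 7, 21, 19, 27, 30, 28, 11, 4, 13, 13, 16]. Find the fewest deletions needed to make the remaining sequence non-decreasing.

Fewest deletions = n − (longest non-decreasing subsequence).
i:      1  2  3  4  5  6  7  8  9 10 11 12
a[i]:  15  7 21 19 27 30 28 11  4 13 13 16
dp:     1  1  2  2  3  4  4  2  1  3  4  5
max dp = 5, so deletions = 12 − 5 = 7.

7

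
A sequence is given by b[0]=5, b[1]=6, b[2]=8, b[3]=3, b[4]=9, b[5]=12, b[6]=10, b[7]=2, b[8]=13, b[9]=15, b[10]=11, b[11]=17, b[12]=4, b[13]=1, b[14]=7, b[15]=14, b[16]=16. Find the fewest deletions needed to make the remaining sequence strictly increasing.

Fewest deletions = n − (longest strictly increasing subsequence).
Patience tails:
5 → extends → [5]
6 → extends → [5, 6]
8 → extends → [5, 6, 8]
3 → replaces 5 → [3, 6, 8]
9 → extends → [3, 6, 8, 9]
12 → extends → [3, 6, 8, 9, 12]
10 → replaces 12 → [3, 6, 8, 9, 10]
2 → replaces 3 → [2, 6, 8, 9, 10]
13 → extends → [2, 6, 8, 9, 10, 13]
15 → extends → [2, 6, 8, 9, 10, 13, 15]
11 → replaces 13 → [2, 6, 8, 9, 10, 11, 15]
17 → extends → [2, 6, 8, 9, 10, 11, 15, 17]
4 → replaces 6 → [2, 4, 8, 9, 10, 11, 15, 17]
1 → replaces 2 → [1, 4, 8, 9, 10, 11, 15, 17]
7 → replaces 8 → [1, 4, 7, 9, 10, 11, 15, 17]
14 → replaces 15 → [1, 4, 7, 9, 10, 11, 14, 17]
16 → replaces 17 → [1, 4, 7, 9, 10, 11, 14, 16]
Longest strictly increasing subsequence has length 8, so deletions = 17 − 8 = 9.

9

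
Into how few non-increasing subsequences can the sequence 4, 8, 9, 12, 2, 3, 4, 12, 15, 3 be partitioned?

Place each on the leftmost legal pile:
4 → new pile 1 (tops now [4])
8 → new pile 2 (tops now [4, 8])
9 → new pile 3 (tops now [4, 8, 9])
12 → new pile 4 (tops now [4, 8, 9, 12])
2 → pile 1 (tops now [2, 8, 9, 12])
3 → pile 2 (tops now [2, 3, 9, 12])
4 → pile 3 (tops now [2, 3, 4, 12])
12 → pile 4 (tops now [2, 3, 4, 12])
15 → new pile 5 (tops now [2, 3, 4, 12, 15])
3 → pile 2 (tops now [2, 3, 4, 12, 15])
Five piles.

5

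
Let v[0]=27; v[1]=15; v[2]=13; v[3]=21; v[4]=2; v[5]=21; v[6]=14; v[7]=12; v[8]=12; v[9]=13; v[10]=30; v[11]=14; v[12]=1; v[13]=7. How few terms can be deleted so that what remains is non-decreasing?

Fewest deletions = n − (longest non-decreasing subsequence).
Patience tails:
27 → extends → [27]
15 → replaces 27 → [15]
13 → replaces 15 → [13]
21 → extends → [13, 21]
2 → replaces 13 → [2, 21]
21 → extends → [2, 21, 21]
14 → replaces 21 → [2, 14, 21]
12 → replaces 14 → [2, 12, 21]
12 → replaces 21 → [2, 12, 12]
13 → extends → [2, 12, 12, 13]
30 → extends → [2, 12, 12, 13, 30]
14 → replaces 30 → [2, 12, 12, 13, 14]
1 → replaces 2 → [1, 12, 12, 13, 14]
7 → replaces 12 → [1, 7, 12, 13, 14]
Longest non-decreasing subsequence has length 5, so deletions = 14 − 5 = 9.

9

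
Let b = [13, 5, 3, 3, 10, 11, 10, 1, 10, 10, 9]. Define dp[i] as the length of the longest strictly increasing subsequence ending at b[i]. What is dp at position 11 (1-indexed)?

dp[i] = 1 + max{dp[j] : j<i, b[j]<b[i]} (or 1 if no such j):
i:      1  2  3  4  5  6  7  8  9 10 11
b[i]:  13  5  3  3 10 11 10  1 10 10  9
dp:     1  1  1  1  2  3  2  1  2  2  2
At index 11 the value is 2.

2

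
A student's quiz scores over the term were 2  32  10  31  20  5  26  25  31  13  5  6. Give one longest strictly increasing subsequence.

2, 10, 20, 26, 31

Patience tails give the LIS length; then backtrack through the dp parents:
2 → extends → [2]
32 → extends → [2, 32]
10 → replaces 32 → [2, 10]
31 → extends → [2, 10, 31]
20 → replaces 31 → [2, 10, 20]
5 → replaces 10 → [2, 5, 20]
26 → extends → [2, 5, 20, 26]
25 → replaces 26 → [2, 5, 20, 25]
31 → extends → [2, 5, 20, 25, 31]
13 → replaces 20 → [2, 5, 13, 25, 31]
5 → already a tail → [2, 5, 13, 25, 31]
6 → replaces 13 → [2, 5, 6, 25, 31]
Length 5; one witness is 2, 10, 20, 26, 31.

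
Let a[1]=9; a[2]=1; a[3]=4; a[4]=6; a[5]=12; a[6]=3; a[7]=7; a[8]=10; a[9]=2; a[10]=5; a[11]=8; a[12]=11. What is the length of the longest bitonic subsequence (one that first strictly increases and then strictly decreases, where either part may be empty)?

inc[i] = longest strictly increasing subsequence ending at i; dec[i] = longest strictly decreasing subsequence starting at i:
i:      1  2  3  4  5  6  7  8  9 10 11 12
a[i]:   9  1  4  6 12  3  7 10  2  5  8 11
inc:    1  1  2  3  4  2  4  5  2  3  5  6
dec:    4  1  3  3  3  2  2  2  1  1  1  1
Best peak at i=5 (value 12): inc=4, dec=3, length 4+3−1 = 6.

6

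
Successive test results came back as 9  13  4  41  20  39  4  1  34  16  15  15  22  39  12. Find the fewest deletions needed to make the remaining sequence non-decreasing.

Fewest deletions = n − (longest non-decreasing subsequence).
Patience tails:
9 → extends → [9]
13 → extends → [9, 13]
4 → replaces 9 → [4, 13]
41 → extends → [4, 13, 41]
20 → replaces 41 → [4, 13, 20]
39 → extends → [4, 13, 20, 39]
4 → replaces 13 → [4, 4, 20, 39]
1 → replaces 4 → [1, 4, 20, 39]
34 → replaces 39 → [1, 4, 20, 34]
16 → replaces 20 → [1, 4, 16, 34]
15 → replaces 16 → [1, 4, 15, 34]
15 → replaces 34 → [1, 4, 15, 15]
22 → extends → [1, 4, 15, 15, 22]
39 → extends → [1, 4, 15, 15, 22, 39]
12 → replaces 15 → [1, 4, 12, 15, 22, 39]
Longest non-decreasing subsequence has length 6, so deletions = 15 − 6 = 9.

9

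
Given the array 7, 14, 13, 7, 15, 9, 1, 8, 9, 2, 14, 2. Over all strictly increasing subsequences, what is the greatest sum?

Let S[i] be the best sum of a strictly increasing subsequence ending at i:
i:      1  2  3  4  5  6  7  8  9 10 11 12
a[i]:   7 14 13  7 15  9  1  8  9  2 14  2
S:      7 21 20  7 36 16  1 15 24  3 38  3
Maximum is 38 (e.g. 7 + 8 + 9 + 14).

38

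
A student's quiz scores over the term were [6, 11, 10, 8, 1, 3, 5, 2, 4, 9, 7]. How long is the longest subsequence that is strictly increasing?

Track the smallest tail for each achievable length (strict):
6 → extends → [6]
11 → extends → [6, 11]
10 → replaces 11 → [6, 10]
8 → replaces 10 → [6, 8]
1 → replaces 6 → [1, 8]
3 → replaces 8 → [1, 3]
5 → extends → [1, 3, 5]
2 → replaces 3 → [1, 2, 5]
4 → replaces 5 → [1, 2, 4]
9 → extends → [1, 2, 4, 9]
7 → replaces 9 → [1, 2, 4, 7]
Four tails, so the longest strictly increasing subsequence has length 4 (e.g. 1, 3, 5, 9).

4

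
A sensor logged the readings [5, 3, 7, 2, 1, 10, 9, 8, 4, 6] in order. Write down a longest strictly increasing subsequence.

Patience tails give the LIS length; then backtrack through the dp parents:
5 → extends → [5]
3 → replaces 5 → [3]
7 → extends → [3, 7]
2 → replaces 3 → [2, 7]
1 → replaces 2 → [1, 7]
10 → extends → [1, 7, 10]
9 → replaces 10 → [1, 7, 9]
8 → replaces 9 → [1, 7, 8]
4 → replaces 7 → [1, 4, 8]
6 → replaces 8 → [1, 4, 6]
Length 3; one witness is 5, 7, 10.

5, 7, 10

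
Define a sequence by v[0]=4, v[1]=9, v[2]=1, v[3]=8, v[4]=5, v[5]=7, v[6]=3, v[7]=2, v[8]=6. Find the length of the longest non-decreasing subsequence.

Let dp[i] be the length of the longest such subsequence ending at index i:
i:     0 1 2 3 4 5 6 7 8
v[i]:  4 9 1 8 5 7 3 2 6
dp:    1 2 1 2 2 3 2 2 3
Maximum dp value is 3.

3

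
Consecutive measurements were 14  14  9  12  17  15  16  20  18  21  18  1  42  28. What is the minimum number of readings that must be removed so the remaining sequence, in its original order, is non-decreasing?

7

Fewest deletions = n − (longest non-decreasing subsequence).
Patience tails:
14 → extends → [14]
14 → extends → [14, 14]
9 → replaces 14 → [9, 14]
12 → replaces 14 → [9, 12]
17 → extends → [9, 12, 17]
15 → replaces 17 → [9, 12, 15]
16 → extends → [9, 12, 15, 16]
20 → extends → [9, 12, 15, 16, 20]
18 → replaces 20 → [9, 12, 15, 16, 18]
21 → extends → [9, 12, 15, 16, 18, 21]
18 → replaces 21 → [9, 12, 15, 16, 18, 18]
1 → replaces 9 → [1, 12, 15, 16, 18, 18]
42 → extends → [1, 12, 15, 16, 18, 18, 42]
28 → replaces 42 → [1, 12, 15, 16, 18, 18, 28]
Longest non-decreasing subsequence has length 7, so deletions = 14 − 7 = 7.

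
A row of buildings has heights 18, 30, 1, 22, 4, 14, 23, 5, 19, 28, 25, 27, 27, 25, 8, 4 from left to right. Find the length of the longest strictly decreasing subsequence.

Negate each value so 'decreasing' becomes 'increasing', then run patience tails on the negated sequence:
-18 → extends → [-18]
-30 → replaces -18 → [-30]
-1 → extends → [-30, -1]
-22 → replaces -1 → [-30, -22]
-4 → extends → [-30, -22, -4]
-14 → replaces -4 → [-30, -22, -14]
-23 → replaces -22 → [-30, -23, -14]
-5 → extends → [-30, -23, -14, -5]
-19 → replaces -14 → [-30, -23, -19, -5]
-28 → replaces -23 → [-30, -28, -19, -5]
-25 → replaces -19 → [-30, -28, -25, -5]
-27 → replaces -25 → [-30, -28, -27, -5]
-27 → already a tail → [-30, -28, -27, -5]
-25 → replaces -5 → [-30, -28, -27, -25]
-8 → extends → [-30, -28, -27, -25, -8]
-4 → extends → [-30, -28, -27, -25, -8, -4]
Six tails, so the longest strictly decreasing subsequence of the original has length 6.

6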